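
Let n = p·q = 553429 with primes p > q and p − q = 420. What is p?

983

Since p = q + 420, we have 553429 = q(q + 420), so q² + 420q − 553429 = 0.
Discriminant: 420² + 4·553429 = 176400 + 2213716 = 2390116; √2390116 = 1546.
q = (−420 + 1546)/2 = 563, and p = q + 420 = 983.
Check: 563 · 983 = 553429.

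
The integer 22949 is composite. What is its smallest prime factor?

22949 is odd.
Digit sum 26, not divisible by 3.
Ends in 9: not divisible by 5.
7: 22949 = 7·3278 + 3
11: 22949 = 11·2086 + 3
13: 22949 = 13·1765 + 4
17: 22949 = 17·1349 + 16
19: 22949 = 19·1207 + 16
23: 22949 = 23·997 + 18
29: 22949 = 29·791 + 10
31: 22949 = 31·740 + 9
37: 22949 = 37·620 + 9
41: 22949 = 41·559 + 30
43: 22949 = 43·533 + 30
47: 22949 = 47·488 + 13
53: 22949 = 53·433

53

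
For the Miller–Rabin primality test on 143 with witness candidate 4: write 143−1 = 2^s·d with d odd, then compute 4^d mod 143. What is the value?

143 − 1 = 142 = 2^1 · 71, so d = 71.
4^1 ≡ 4 (mod 143)
4^2 ≡ 4^2 = 16 ≡ 16 (mod 143)
4^4 ≡ 16^2 = 256 ≡ 113 (mod 143)
4^8 ≡ 113^2 = 12769 ≡ 42 (mod 143)
4^16 ≡ 42^2 = 1764 ≡ 48 (mod 143)
4^32 ≡ 48^2 = 2304 ≡ 16 (mod 143)
4^64 ≡ 16^2 = 256 ≡ 113 (mod 143)
71 = 64 + 4 + 2 + 1 in binary powers of 2.
So 4^71 ≡ 113 · 113 · 16 · 4 ≡ 114 (mod 143).
Squaring chain: 114; never reaches −1, so base 4 is a Miller–Rabin witness that 143 is composite.

114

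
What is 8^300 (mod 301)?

8^1 ≡ 8 (mod 301)
8^2 ≡ 8^2 = 64 ≡ 64 (mod 301)
8^4 ≡ 64^2 = 4096 ≡ 183 (mod 301)
8^8 ≡ 183^2 = 33489 ≡ 78 (mod 301)
8^16 ≡ 78^2 = 6084 ≡ 64 (mod 301)
8^32 ≡ 64^2 = 4096 ≡ 183 (mod 301)
8^64 ≡ 183^2 = 33489 ≡ 78 (mod 301)
8^128 ≡ 78^2 = 6084 ≡ 64 (mod 301)
8^256 ≡ 64^2 = 4096 ≡ 183 (mod 301)
300 = 256 + 32 + 8 + 4 in binary powers of 2.
So 8^300 ≡ 183 · 183 · 78 · 183 ≡ 274 (mod 301).
Since 274 ≠ 1, base 8 is a Fermat witness: 301 is composite.

274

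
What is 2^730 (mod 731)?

2^1 ≡ 2 (mod 731)
2^2 ≡ 2^2 = 4 ≡ 4 (mod 731)
2^4 ≡ 4^2 = 16 ≡ 16 (mod 731)
2^8 ≡ 16^2 = 256 ≡ 256 (mod 731)
2^16 ≡ 256^2 = 65536 ≡ 477 (mod 731)
2^32 ≡ 477^2 = 227529 ≡ 188 (mod 731)
2^64 ≡ 188^2 = 35344 ≡ 256 (mod 731)
2^128 ≡ 256^2 = 65536 ≡ 477 (mod 731)
2^256 ≡ 477^2 = 227529 ≡ 188 (mod 731)
2^512 ≡ 188^2 = 35344 ≡ 256 (mod 731)
730 = 512 + 128 + 64 + 16 + 8 + 2 in binary powers of 2.
So 2^730 ≡ 256 · 477 · 256 · 477 · 256 · 4 ≡ 4 (mod 731).
Since 4 ≠ 1, base 2 is a Fermat witness: 731 is composite.

4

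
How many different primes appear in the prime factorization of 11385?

4

11385 = 3^2 · 1265
1265 = 5 · 253
253 = 11 · 23
11385 = 3^2 · 5 · 11 · 23, which has 4 distinct prime factors.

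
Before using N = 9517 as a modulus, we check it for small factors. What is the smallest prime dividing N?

31

9517 is odd.
Digit sum 22, not divisible by 3.
Ends in 7: not divisible by 5.
7: 9517 = 7·1359 + 4
11: 9517 = 11·865 + 2
13: 9517 = 13·732 + 1
17: 9517 = 17·559 + 14
19: 9517 = 19·500 + 17
23: 9517 = 23·413 + 18
29: 9517 = 29·328 + 5
31: 9517 = 31·307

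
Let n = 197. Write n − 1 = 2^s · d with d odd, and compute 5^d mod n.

183

197 − 1 = 196 = 2^2 · 49, so d = 49.
5^1 ≡ 5 (mod 197)
5^2 ≡ 5^2 = 25 ≡ 25 (mod 197)
5^4 ≡ 25^2 = 625 ≡ 34 (mod 197)
5^8 ≡ 34^2 = 1156 ≡ 171 (mod 197)
5^16 ≡ 171^2 = 29241 ≡ 85 (mod 197)
5^32 ≡ 85^2 = 7225 ≡ 133 (mod 197)
49 = 32 + 16 + 1 in binary powers of 2.
So 5^49 ≡ 133 · 85 · 5 ≡ 183 (mod 197).
Squaring chain: 183 → 196; reaches −1, so base 5 does not prove 197 composite.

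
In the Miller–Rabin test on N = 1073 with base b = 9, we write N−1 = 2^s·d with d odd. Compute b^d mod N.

863

1073 − 1 = 1072 = 2^4 · 67, so d = 67.
9^1 ≡ 9 (mod 1073)
9^2 ≡ 9^2 = 81 ≡ 81 (mod 1073)
9^4 ≡ 81^2 = 6561 ≡ 123 (mod 1073)
9^8 ≡ 123^2 = 15129 ≡ 107 (mod 1073)
9^16 ≡ 107^2 = 11449 ≡ 719 (mod 1073)
9^32 ≡ 719^2 = 516961 ≡ 848 (mod 1073)
9^64 ≡ 848^2 = 719104 ≡ 194 (mod 1073)
67 = 64 + 2 + 1 in binary powers of 2.
So 9^67 ≡ 194 · 81 · 9 ≡ 863 (mod 1073).
Squaring chain: 863 → 107 → 719 → 848; never reaches −1, so base 9 is a Miller–Rabin witness that 1073 is composite.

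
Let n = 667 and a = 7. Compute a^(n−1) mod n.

326

7^1 ≡ 7 (mod 667)
7^2 ≡ 7^2 = 49 ≡ 49 (mod 667)
7^4 ≡ 49^2 = 2401 ≡ 400 (mod 667)
7^8 ≡ 400^2 = 160000 ≡ 587 (mod 667)
7^16 ≡ 587^2 = 344569 ≡ 397 (mod 667)
7^32 ≡ 397^2 = 157609 ≡ 197 (mod 667)
7^64 ≡ 197^2 = 38809 ≡ 123 (mod 667)
7^128 ≡ 123^2 = 15129 ≡ 455 (mod 667)
7^256 ≡ 455^2 = 207025 ≡ 255 (mod 667)
7^512 ≡ 255^2 = 65025 ≡ 326 (mod 667)
666 = 512 + 128 + 16 + 8 + 2 in binary powers of 2.
So 7^666 ≡ 326 · 455 · 397 · 587 · 49 ≡ 326 (mod 667).
Since 326 ≠ 1, base 7 is a Fermat witness: 667 is composite.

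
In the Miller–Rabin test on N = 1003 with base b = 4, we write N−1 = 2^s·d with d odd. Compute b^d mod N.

990

1003 − 1 = 1002 = 2^1 · 501, so d = 501.
4^1 ≡ 4 (mod 1003)
4^2 ≡ 4^2 = 16 ≡ 16 (mod 1003)
4^4 ≡ 16^2 = 256 ≡ 256 (mod 1003)
4^8 ≡ 256^2 = 65536 ≡ 341 (mod 1003)
4^16 ≡ 341^2 = 116281 ≡ 936 (mod 1003)
4^32 ≡ 936^2 = 876096 ≡ 477 (mod 1003)
4^64 ≡ 477^2 = 227529 ≡ 851 (mod 1003)
4^128 ≡ 851^2 = 724201 ≡ 35 (mod 1003)
4^256 ≡ 35^2 = 1225 ≡ 222 (mod 1003)
501 = 256 + 128 + 64 + 32 + 16 + 4 + 1 in binary powers of 2.
So 4^501 ≡ 222 · 35 · 851 · 477 · 936 · 256 · 4 ≡ 990 (mod 1003).
Squaring chain: 990; never reaches −1, so base 4 is a Miller–Rabin witness that 1003 is composite.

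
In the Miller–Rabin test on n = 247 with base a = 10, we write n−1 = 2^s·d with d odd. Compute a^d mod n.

247 − 1 = 246 = 2^1 · 123, so d = 123.
10^1 ≡ 10 (mod 247)
10^2 ≡ 10^2 = 100 ≡ 100 (mod 247)
10^4 ≡ 100^2 = 10000 ≡ 120 (mod 247)
10^8 ≡ 120^2 = 14400 ≡ 74 (mod 247)
10^16 ≡ 74^2 = 5476 ≡ 42 (mod 247)
10^32 ≡ 42^2 = 1764 ≡ 35 (mod 247)
10^64 ≡ 35^2 = 1225 ≡ 237 (mod 247)
123 = 64 + 32 + 16 + 8 + 2 + 1 in binary powers of 2.
So 10^123 ≡ 237 · 35 · 42 · 74 · 100 · 10 ≡ 103 (mod 247).
Squaring chain: 103; never reaches −1, so base 10 is a Miller–Rabin witness that 247 is composite.

103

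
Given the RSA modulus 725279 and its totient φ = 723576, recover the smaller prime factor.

827

φ(n) = (p−1)(q−1) = n − (p+q) + 1, so p + q = 725279 − 723576 + 1 = 1704.
p and q are the roots of t² − 1704t + 725279 = 0.
Discriminant: 1704² − 4·725279 = 2903616 − 2901116 = 2500; √2500 = 50.
q = (1704 − 50)/2 = 827, p = (1704 + 50)/2 = 877.
Check: 827 · 877 = 725279.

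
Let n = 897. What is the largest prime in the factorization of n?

23

897 = 3 · 299
299 = 13 · 23
23 is prime.
So 897 = 3 · 13 · 23; the largest prime factor is 23.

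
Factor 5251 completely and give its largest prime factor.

5251 = 59 · 89
89 is prime.
So 5251 = 59 · 89; the largest prime factor is 89.

89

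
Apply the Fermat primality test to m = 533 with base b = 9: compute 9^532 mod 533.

9^1 ≡ 9 (mod 533)
9^2 ≡ 9^2 = 81 ≡ 81 (mod 533)
9^4 ≡ 81^2 = 6561 ≡ 165 (mod 533)
9^8 ≡ 165^2 = 27225 ≡ 42 (mod 533)
9^16 ≡ 42^2 = 1764 ≡ 165 (mod 533)
9^32 ≡ 165^2 = 27225 ≡ 42 (mod 533)
9^64 ≡ 42^2 = 1764 ≡ 165 (mod 533)
9^128 ≡ 165^2 = 27225 ≡ 42 (mod 533)
9^256 ≡ 42^2 = 1764 ≡ 165 (mod 533)
9^512 ≡ 165^2 = 27225 ≡ 42 (mod 533)
532 = 512 + 16 + 4 in binary powers of 2.
So 9^532 ≡ 42 · 165 · 165 ≡ 165 (mod 533).
Since 165 ≠ 1, base 9 is a Fermat witness: 533 is composite.

165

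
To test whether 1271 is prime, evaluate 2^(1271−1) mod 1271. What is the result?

1024

2^1 ≡ 2 (mod 1271)
2^2 ≡ 2^2 = 4 ≡ 4 (mod 1271)
2^4 ≡ 4^2 = 16 ≡ 16 (mod 1271)
2^8 ≡ 16^2 = 256 ≡ 256 (mod 1271)
2^16 ≡ 256^2 = 65536 ≡ 715 (mod 1271)
2^32 ≡ 715^2 = 511225 ≡ 283 (mod 1271)
2^64 ≡ 283^2 = 80089 ≡ 16 (mod 1271)
2^128 ≡ 16^2 = 256 ≡ 256 (mod 1271)
2^256 ≡ 256^2 = 65536 ≡ 715 (mod 1271)
2^512 ≡ 715^2 = 511225 ≡ 283 (mod 1271)
2^1024 ≡ 283^2 = 80089 ≡ 16 (mod 1271)
1270 = 1024 + 128 + 64 + 32 + 16 + 4 + 2 in binary powers of 2.
So 2^1270 ≡ 16 · 256 · 16 · 283 · 715 · 16 · 4 ≡ 1024 (mod 1271).
Since 1024 ≠ 1, base 2 is a Fermat witness: 1271 is composite.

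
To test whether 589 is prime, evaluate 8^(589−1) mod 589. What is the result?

8^1 ≡ 8 (mod 589)
8^2 ≡ 8^2 = 64 ≡ 64 (mod 589)
8^4 ≡ 64^2 = 4096 ≡ 562 (mod 589)
8^8 ≡ 562^2 = 315844 ≡ 140 (mod 589)
8^16 ≡ 140^2 = 19600 ≡ 163 (mod 589)
8^32 ≡ 163^2 = 26569 ≡ 64 (mod 589)
8^64 ≡ 64^2 = 4096 ≡ 562 (mod 589)
8^128 ≡ 562^2 = 315844 ≡ 140 (mod 589)
8^256 ≡ 140^2 = 19600 ≡ 163 (mod 589)
8^512 ≡ 163^2 = 26569 ≡ 64 (mod 589)
588 = 512 + 64 + 8 + 4 in binary powers of 2.
So 8^588 ≡ 64 · 562 · 140 · 562 ≡ 419 (mod 589).
Since 419 ≠ 1, base 8 is a Fermat witness: 589 is composite.

419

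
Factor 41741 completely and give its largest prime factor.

41741 = 7 · 5963
5963 = 67 · 89
89 is prime.
So 41741 = 7 · 67 · 89; the largest prime factor is 89.

89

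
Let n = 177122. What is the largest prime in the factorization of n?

177122 = 2 · 88561
88561 = 11 · 8051
8051 = 83 · 97
97 is prime.
So 177122 = 2 · 11 · 83 · 97; the largest prime factor is 97.

97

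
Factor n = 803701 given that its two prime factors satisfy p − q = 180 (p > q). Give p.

991

Since p = q + 180, we have 803701 = q(q + 180), so q² + 180q − 803701 = 0.
Discriminant: 180² + 4·803701 = 32400 + 3214804 = 3247204; √3247204 = 1802.
q = (−180 + 1802)/2 = 811, and p = q + 180 = 991.
Check: 811 · 991 = 803701.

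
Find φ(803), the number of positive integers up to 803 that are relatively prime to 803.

720

Factor: 803 = 11 · 73.
φ(803) = (11−1) · (73−1) = 10 · 72 = 720.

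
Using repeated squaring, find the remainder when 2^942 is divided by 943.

2^1 ≡ 2 (mod 943)
2^2 ≡ 2^2 = 4 ≡ 4 (mod 943)
2^4 ≡ 4^2 = 16 ≡ 16 (mod 943)
2^8 ≡ 16^2 = 256 ≡ 256 (mod 943)
2^16 ≡ 256^2 = 65536 ≡ 469 (mod 943)
2^32 ≡ 469^2 = 219961 ≡ 242 (mod 943)
2^64 ≡ 242^2 = 58564 ≡ 98 (mod 943)
2^128 ≡ 98^2 = 9604 ≡ 174 (mod 943)
2^256 ≡ 174^2 = 30276 ≡ 100 (mod 943)
2^512 ≡ 100^2 = 10000 ≡ 570 (mod 943)
942 = 512 + 256 + 128 + 32 + 8 + 4 + 2 in binary powers of 2.
So 2^942 ≡ 570 · 100 · 174 · 242 · 256 · 16 · 4 ≡ 496 (mod 943).
Since 496 ≠ 1, base 2 is a Fermat witness: 943 is composite.

496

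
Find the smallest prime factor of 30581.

30581 is odd.
Digit sum 17, not divisible by 3.
Ends in 1: not divisible by 5.
7: 30581 = 7·4368 + 5
11: 30581 = 11·2780 + 1
13: 30581 = 13·2352 + 5
17: 30581 = 17·1798 + 15
19: 30581 = 19·1609 + 10
23: 30581 = 23·1329 + 14
29: 30581 = 29·1054 + 15
31: 30581 = 31·986 + 15
37: 30581 = 37·826 + 19
41: 30581 = 41·745 + 36
43: 30581 = 43·711 + 8
47: 30581 = 47·650 + 31
53: 30581 = 53·577

53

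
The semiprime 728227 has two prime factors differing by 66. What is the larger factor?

887

Since p = q + 66, we have 728227 = q(q + 66), so q² + 66q − 728227 = 0.
Discriminant: 66² + 4·728227 = 4356 + 2912908 = 2917264; √2917264 = 1708.
q = (−66 + 1708)/2 = 821, and p = q + 66 = 887.
Check: 821 · 887 = 728227.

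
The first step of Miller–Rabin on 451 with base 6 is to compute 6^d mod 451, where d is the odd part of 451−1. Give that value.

219

451 − 1 = 450 = 2^1 · 225, so d = 225.
6^1 ≡ 6 (mod 451)
6^2 ≡ 6^2 = 36 ≡ 36 (mod 451)
6^4 ≡ 36^2 = 1296 ≡ 394 (mod 451)
6^8 ≡ 394^2 = 155236 ≡ 92 (mod 451)
6^16 ≡ 92^2 = 8464 ≡ 346 (mod 451)
6^32 ≡ 346^2 = 119716 ≡ 201 (mod 451)
6^64 ≡ 201^2 = 40401 ≡ 262 (mod 451)
6^128 ≡ 262^2 = 68644 ≡ 92 (mod 451)
225 = 128 + 64 + 32 + 1 in binary powers of 2.
So 6^225 ≡ 92 · 262 · 201 · 6 ≡ 219 (mod 451).
Squaring chain: 219; never reaches −1, so base 6 is a Miller–Rabin witness that 451 is composite.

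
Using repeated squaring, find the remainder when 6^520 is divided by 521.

1

6^1 ≡ 6 (mod 521)
6^2 ≡ 6^2 = 36 ≡ 36 (mod 521)
6^4 ≡ 36^2 = 1296 ≡ 254 (mod 521)
6^8 ≡ 254^2 = 64516 ≡ 433 (mod 521)
6^16 ≡ 433^2 = 187489 ≡ 450 (mod 521)
6^32 ≡ 450^2 = 202500 ≡ 352 (mod 521)
6^64 ≡ 352^2 = 123904 ≡ 427 (mod 521)
6^128 ≡ 427^2 = 182329 ≡ 500 (mod 521)
6^256 ≡ 500^2 = 250000 ≡ 441 (mod 521)
6^512 ≡ 441^2 = 194481 ≡ 148 (mod 521)
520 = 512 + 8 in binary powers of 2.
So 6^520 ≡ 148 · 433 ≡ 1 (mod 521).
Since the result is 1, base 6 gives no evidence that 521 is composite.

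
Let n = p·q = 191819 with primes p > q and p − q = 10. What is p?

443

Since p = q + 10, we have 191819 = q(q + 10), so q² + 10q − 191819 = 0.
Discriminant: 10² + 4·191819 = 100 + 767276 = 767376; √767376 = 876.
q = (−10 + 876)/2 = 433, and p = q + 10 = 443.
Check: 433 · 443 = 191819.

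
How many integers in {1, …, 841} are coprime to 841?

812

Factor: 841 = 29^2.
φ(841) = 29^1·(29−1) = 812.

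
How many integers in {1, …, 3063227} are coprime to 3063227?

2998944

Factor: 3063227 = 109 · 157 · 179.
φ(3063227) = (109−1) · (157−1) · (179−1) = 108 · 156 · 178 = 2998944.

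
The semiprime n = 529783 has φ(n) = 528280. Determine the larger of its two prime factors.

φ(n) = (p−1)(q−1) = n − (p+q) + 1, so p + q = 529783 − 528280 + 1 = 1504.
p and q are the roots of t² − 1504t + 529783 = 0.
Discriminant: 1504² − 4·529783 = 2262016 − 2119132 = 142884; √142884 = 378.
q = (1504 − 378)/2 = 563, p = (1504 + 378)/2 = 941.
Check: 563 · 941 = 529783.

941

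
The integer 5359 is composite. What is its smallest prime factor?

5359 is odd.
Digit sum 22, not divisible by 3.
Ends in 9: not divisible by 5.
7: 5359 = 7·765 + 4
11: 5359 = 11·487 + 2
13: 5359 = 13·412 + 3
17: 5359 = 17·315 + 4
19: 5359 = 19·282 + 1
23: 5359 = 23·233

23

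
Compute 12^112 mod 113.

1

12^1 ≡ 12 (mod 113)
12^2 ≡ 12^2 = 144 ≡ 31 (mod 113)
12^4 ≡ 31^2 = 961 ≡ 57 (mod 113)
12^8 ≡ 57^2 = 3249 ≡ 85 (mod 113)
12^16 ≡ 85^2 = 7225 ≡ 106 (mod 113)
12^32 ≡ 106^2 = 11236 ≡ 49 (mod 113)
12^64 ≡ 49^2 = 2401 ≡ 28 (mod 113)
112 = 64 + 32 + 16 in binary powers of 2.
So 12^112 ≡ 28 · 49 · 106 ≡ 1 (mod 113).
Since the result is 1, base 12 gives no evidence that 113 is composite.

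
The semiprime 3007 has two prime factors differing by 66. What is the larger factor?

Since p = q + 66, we have 3007 = q(q + 66), so q² + 66q − 3007 = 0.
Discriminant: 66² + 4·3007 = 4356 + 12028 = 16384; √16384 = 128.
q = (−66 + 128)/2 = 31, and p = q + 66 = 97.
Check: 31 · 97 = 3007.

97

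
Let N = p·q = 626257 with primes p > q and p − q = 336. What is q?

Since p = q + 336, we have 626257 = q(q + 336), so q² + 336q − 626257 = 0.
Discriminant: 336² + 4·626257 = 112896 + 2505028 = 2617924; √2617924 = 1618.
q = (−336 + 1618)/2 = 641, and p = q + 336 = 977.
Check: 641 · 977 = 626257.

641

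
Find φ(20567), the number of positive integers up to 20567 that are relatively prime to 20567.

Factor: 20567 = 131 · 157.
φ(20567) = (131−1) · (157−1) = 130 · 156 = 20280.

20280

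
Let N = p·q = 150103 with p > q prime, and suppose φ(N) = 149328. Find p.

409

φ(n) = (p−1)(q−1) = n − (p+q) + 1, so p + q = 150103 − 149328 + 1 = 776.
p and q are the roots of t² − 776t + 150103 = 0.
Discriminant: 776² − 4·150103 = 602176 − 600412 = 1764; √1764 = 42.
q = (776 − 42)/2 = 367, p = (776 + 42)/2 = 409.
Check: 367 · 409 = 150103.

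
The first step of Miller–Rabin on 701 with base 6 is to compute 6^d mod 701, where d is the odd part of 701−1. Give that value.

701 − 1 = 700 = 2^2 · 175, so d = 175.
6^1 ≡ 6 (mod 701)
6^2 ≡ 6^2 = 36 ≡ 36 (mod 701)
6^4 ≡ 36^2 = 1296 ≡ 595 (mod 701)
6^8 ≡ 595^2 = 354025 ≡ 20 (mod 701)
6^16 ≡ 20^2 = 400 ≡ 400 (mod 701)
6^32 ≡ 400^2 = 160000 ≡ 172 (mod 701)
6^64 ≡ 172^2 = 29584 ≡ 142 (mod 701)
6^128 ≡ 142^2 = 20164 ≡ 536 (mod 701)
175 = 128 + 32 + 8 + 4 + 2 + 1 in binary powers of 2.
So 6^175 ≡ 536 · 172 · 20 · 595 · 36 · 6 ≡ 700 (mod 701).
Since 6^d ≡ 700 (mod 701), base 6 does not prove 701 composite.

700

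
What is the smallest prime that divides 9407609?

9407609 is odd.
Digit sum 35, not divisible by 3.
Ends in 9: not divisible by 5.
7: 9407609 = 7·1343944 + 1
11: 9407609 = 11·855237 + 2
13: 9407609 = 13·723662 + 3
17: 9407609 = 17·553388 + 13
19: 9407609 = 19·495137 + 6
23: 9407609 = 23·409026 + 11
29: 9407609 = 29·324400 + 9
31: 9407609 = 31·303471 + 8
37: 9407609 = 37·254259 + 26
41: 9407609 = 41·229453 + 36
43: 9407609 = 43·218781 + 26
47: 9407609 = 47·200161 + 42
53: 9407609 = 53·177502 + 3
59: 9407609 = 59·159451

59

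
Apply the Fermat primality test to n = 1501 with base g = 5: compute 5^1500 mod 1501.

5^1 ≡ 5 (mod 1501)
5^2 ≡ 5^2 = 25 ≡ 25 (mod 1501)
5^4 ≡ 25^2 = 625 ≡ 625 (mod 1501)
5^8 ≡ 625^2 = 390625 ≡ 365 (mod 1501)
5^16 ≡ 365^2 = 133225 ≡ 1137 (mod 1501)
5^32 ≡ 1137^2 = 1292769 ≡ 408 (mod 1501)
5^64 ≡ 408^2 = 166464 ≡ 1354 (mod 1501)
5^128 ≡ 1354^2 = 1833316 ≡ 595 (mod 1501)
5^256 ≡ 595^2 = 354025 ≡ 1290 (mod 1501)
5^512 ≡ 1290^2 = 1664100 ≡ 992 (mod 1501)
5^1024 ≡ 992^2 = 984064 ≡ 909 (mod 1501)
1500 = 1024 + 256 + 128 + 64 + 16 + 8 + 4 in binary powers of 2.
So 5^1500 ≡ 909 · 1290 · 595 · 1354 · 1137 · 365 · 625 ≡ 64 (mod 1501).
Since 64 ≠ 1, base 5 is a Fermat witness: 1501 is composite.

64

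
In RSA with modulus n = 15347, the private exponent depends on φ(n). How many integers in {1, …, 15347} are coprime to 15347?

Factor: 15347 = 103 · 149.
φ(15347) = (103−1) · (149−1) = 102 · 148 = 15096.

15096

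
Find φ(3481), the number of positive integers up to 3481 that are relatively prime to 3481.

Factor: 3481 = 59^2.
φ(3481) = 59^1·(59−1) = 3422.

3422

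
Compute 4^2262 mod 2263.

4^1 ≡ 4 (mod 2263)
4^2 ≡ 4^2 = 16 ≡ 16 (mod 2263)
4^4 ≡ 16^2 = 256 ≡ 256 (mod 2263)
4^8 ≡ 256^2 = 65536 ≡ 2172 (mod 2263)
4^16 ≡ 2172^2 = 4717584 ≡ 1492 (mod 2263)
4^32 ≡ 1492^2 = 2226064 ≡ 1535 (mod 2263)
4^64 ≡ 1535^2 = 2356225 ≡ 442 (mod 2263)
4^128 ≡ 442^2 = 195364 ≡ 746 (mod 2263)
4^256 ≡ 746^2 = 556516 ≡ 2081 (mod 2263)
4^512 ≡ 2081^2 = 4330561 ≡ 1442 (mod 2263)
4^1024 ≡ 1442^2 = 2079364 ≡ 1930 (mod 2263)
4^2048 ≡ 1930^2 = 3724900 ≡ 2 (mod 2263)
2262 = 2048 + 128 + 64 + 16 + 4 + 2 in binary powers of 2.
So 4^2262 ≡ 2 · 746 · 442 · 1492 · 256 · 16 ≡ 1597 (mod 2263).
Since 1597 ≠ 1, base 4 is a Fermat witness: 2263 is composite.

1597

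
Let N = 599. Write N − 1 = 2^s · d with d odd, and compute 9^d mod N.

599 − 1 = 598 = 2^1 · 299, so d = 299.
9^1 ≡ 9 (mod 599)
9^2 ≡ 9^2 = 81 ≡ 81 (mod 599)
9^4 ≡ 81^2 = 6561 ≡ 571 (mod 599)
9^8 ≡ 571^2 = 326041 ≡ 185 (mod 599)
9^16 ≡ 185^2 = 34225 ≡ 82 (mod 599)
9^32 ≡ 82^2 = 6724 ≡ 135 (mod 599)
9^64 ≡ 135^2 = 18225 ≡ 255 (mod 599)
9^128 ≡ 255^2 = 65025 ≡ 333 (mod 599)
9^256 ≡ 333^2 = 110889 ≡ 74 (mod 599)
299 = 256 + 32 + 8 + 2 + 1 in binary powers of 2.
So 9^299 ≡ 74 · 135 · 185 · 81 · 9 ≡ 1 (mod 599).
Since 9^d ≡ 1 (mod 599), base 9 does not prove 599 composite.

1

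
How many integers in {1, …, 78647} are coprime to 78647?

Factor: 78647 = 31 · 43 · 59.
φ(78647) = (31−1) · (43−1) · (59−1) = 30 · 42 · 58 = 73080.

73080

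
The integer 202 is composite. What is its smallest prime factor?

2

202 is even: 2 divides it.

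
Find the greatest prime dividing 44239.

83

44239 = 13 · 3403
3403 = 41 · 83
83 is prime.
So 44239 = 13 · 41 · 83; the largest prime factor is 83.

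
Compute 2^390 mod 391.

2^1 ≡ 2 (mod 391)
2^2 ≡ 2^2 = 4 ≡ 4 (mod 391)
2^4 ≡ 4^2 = 16 ≡ 16 (mod 391)
2^8 ≡ 16^2 = 256 ≡ 256 (mod 391)
2^16 ≡ 256^2 = 65536 ≡ 239 (mod 391)
2^32 ≡ 239^2 = 57121 ≡ 35 (mod 391)
2^64 ≡ 35^2 = 1225 ≡ 52 (mod 391)
2^128 ≡ 52^2 = 2704 ≡ 358 (mod 391)
2^256 ≡ 358^2 = 128164 ≡ 307 (mod 391)
390 = 256 + 128 + 4 + 2 in binary powers of 2.
So 2^390 ≡ 307 · 358 · 16 · 4 ≡ 285 (mod 391).
Since 285 ≠ 1, base 2 is a Fermat witness: 391 is composite.

285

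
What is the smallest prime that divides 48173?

48173 is odd.
Digit sum 23, not divisible by 3.
Ends in 3: not divisible by 5.
7: 48173 = 7·6881 + 6
11: 48173 = 11·4379 + 4
13: 48173 = 13·3705 + 8
17: 48173 = 17·2833 + 12
19: 48173 = 19·2535 + 8
23: 48173 = 23·2094 + 11
29: 48173 = 29·1661 + 4
31: 48173 = 31·1553 + 30
37: 48173 = 37·1301 + 36
41: 48173 = 41·1174 + 39
43: 48173 = 43·1120 + 13
47: 48173 = 47·1024 + 45
53: 48173 = 53·908 + 49
59: 48173 = 59·816 + 29
61: 48173 = 61·789 + 44
67: 48173 = 67·719

67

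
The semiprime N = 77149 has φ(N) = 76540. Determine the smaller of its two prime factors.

179

φ(n) = (p−1)(q−1) = n − (p+q) + 1, so p + q = 77149 − 76540 + 1 = 610.
p and q are the roots of t² − 610t + 77149 = 0.
Discriminant: 610² − 4·77149 = 372100 − 308596 = 63504; √63504 = 252.
q = (610 − 252)/2 = 179, p = (610 + 252)/2 = 431.
Check: 179 · 431 = 77149.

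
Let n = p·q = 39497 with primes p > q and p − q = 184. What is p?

Since p = q + 184, we have 39497 = q(q + 184), so q² + 184q − 39497 = 0.
Discriminant: 184² + 4·39497 = 33856 + 157988 = 191844; √191844 = 438.
q = (−184 + 438)/2 = 127, and p = q + 184 = 311.
Check: 127 · 311 = 39497.

311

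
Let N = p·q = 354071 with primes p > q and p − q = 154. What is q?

Since p = q + 154, we have 354071 = q(q + 154), so q² + 154q − 354071 = 0.
Discriminant: 154² + 4·354071 = 23716 + 1416284 = 1440000; √1440000 = 1200.
q = (−154 + 1200)/2 = 523, and p = q + 154 = 677.
Check: 523 · 677 = 354071.

523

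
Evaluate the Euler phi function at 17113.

16848

Factor: 17113 = 109 · 157.
φ(17113) = (109−1) · (157−1) = 108 · 156 = 16848.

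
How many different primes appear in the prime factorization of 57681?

4

57681 = 3^2 · 6409
6409 = 13 · 493
493 = 17 · 29
57681 = 3^2 · 13 · 17 · 29, which has 4 distinct prime factors.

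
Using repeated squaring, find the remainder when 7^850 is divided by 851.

7^1 ≡ 7 (mod 851)
7^2 ≡ 7^2 = 49 ≡ 49 (mod 851)
7^4 ≡ 49^2 = 2401 ≡ 699 (mod 851)
7^8 ≡ 699^2 = 488601 ≡ 127 (mod 851)
7^16 ≡ 127^2 = 16129 ≡ 811 (mod 851)
7^32 ≡ 811^2 = 657721 ≡ 749 (mod 851)
7^64 ≡ 749^2 = 561001 ≡ 192 (mod 851)
7^128 ≡ 192^2 = 36864 ≡ 271 (mod 851)
7^256 ≡ 271^2 = 73441 ≡ 255 (mod 851)
7^512 ≡ 255^2 = 65025 ≡ 349 (mod 851)
850 = 512 + 256 + 64 + 16 + 2 in binary powers of 2.
So 7^850 ≡ 349 · 255 · 192 · 811 · 49 ≡ 255 (mod 851).
Since 255 ≠ 1, base 7 is a Fermat witness: 851 is composite.

255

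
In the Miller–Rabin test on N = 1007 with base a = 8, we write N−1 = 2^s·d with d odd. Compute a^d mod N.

1007 − 1 = 1006 = 2^1 · 503, so d = 503.
8^1 ≡ 8 (mod 1007)
8^2 ≡ 8^2 = 64 ≡ 64 (mod 1007)
8^4 ≡ 64^2 = 4096 ≡ 68 (mod 1007)
8^8 ≡ 68^2 = 4624 ≡ 596 (mod 1007)
8^16 ≡ 596^2 = 355216 ≡ 752 (mod 1007)
8^32 ≡ 752^2 = 565504 ≡ 577 (mod 1007)
8^64 ≡ 577^2 = 332929 ≡ 619 (mod 1007)
8^128 ≡ 619^2 = 383161 ≡ 501 (mod 1007)
8^256 ≡ 501^2 = 251001 ≡ 258 (mod 1007)
503 = 256 + 128 + 64 + 32 + 16 + 4 + 2 + 1 in binary powers of 2.
So 8^503 ≡ 258 · 501 · 619 · 577 · 752 · 68 · 64 · 8 ≡ 373 (mod 1007).
Squaring chain: 373; never reaches −1, so base 8 is a Miller–Rabin witness that 1007 is composite.

373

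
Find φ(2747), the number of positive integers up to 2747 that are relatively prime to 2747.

Factor: 2747 = 41 · 67.
φ(2747) = (41−1) · (67−1) = 40 · 66 = 2640.

2640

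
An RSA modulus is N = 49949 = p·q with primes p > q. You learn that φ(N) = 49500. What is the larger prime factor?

251

φ(n) = (p−1)(q−1) = n − (p+q) + 1, so p + q = 49949 − 49500 + 1 = 450.
p and q are the roots of t² − 450t + 49949 = 0.
Discriminant: 450² − 4·49949 = 202500 − 199796 = 2704; √2704 = 52.
q = (450 − 52)/2 = 199, p = (450 + 52)/2 = 251.
Check: 199 · 251 = 49949.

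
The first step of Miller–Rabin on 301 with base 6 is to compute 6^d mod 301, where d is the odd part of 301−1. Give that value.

301 − 1 = 300 = 2^2 · 75, so d = 75.
6^1 ≡ 6 (mod 301)
6^2 ≡ 6^2 = 36 ≡ 36 (mod 301)
6^4 ≡ 36^2 = 1296 ≡ 92 (mod 301)
6^8 ≡ 92^2 = 8464 ≡ 36 (mod 301)
6^16 ≡ 36^2 = 1296 ≡ 92 (mod 301)
6^32 ≡ 92^2 = 8464 ≡ 36 (mod 301)
6^64 ≡ 36^2 = 1296 ≡ 92 (mod 301)
75 = 64 + 8 + 2 + 1 in binary powers of 2.
So 6^75 ≡ 92 · 36 · 36 · 6 ≡ 216 (mod 301).
Squaring chain: 216 → 1; never reaches −1, so base 6 is a Miller–Rabin witness that 301 is composite.

216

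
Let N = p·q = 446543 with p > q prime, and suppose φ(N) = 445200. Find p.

743

φ(n) = (p−1)(q−1) = n − (p+q) + 1, so p + q = 446543 − 445200 + 1 = 1344.
p and q are the roots of t² − 1344t + 446543 = 0.
Discriminant: 1344² − 4·446543 = 1806336 − 1786172 = 20164; √20164 = 142.
q = (1344 − 142)/2 = 601, p = (1344 + 142)/2 = 743.
Check: 601 · 743 = 446543.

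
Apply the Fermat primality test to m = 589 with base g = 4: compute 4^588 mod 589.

64

4^1 ≡ 4 (mod 589)
4^2 ≡ 4^2 = 16 ≡ 16 (mod 589)
4^4 ≡ 16^2 = 256 ≡ 256 (mod 589)
4^8 ≡ 256^2 = 65536 ≡ 157 (mod 589)
4^16 ≡ 157^2 = 24649 ≡ 500 (mod 589)
4^32 ≡ 500^2 = 250000 ≡ 264 (mod 589)
4^64 ≡ 264^2 = 69696 ≡ 194 (mod 589)
4^128 ≡ 194^2 = 37636 ≡ 529 (mod 589)
4^256 ≡ 529^2 = 279841 ≡ 66 (mod 589)
4^512 ≡ 66^2 = 4356 ≡ 233 (mod 589)
588 = 512 + 64 + 8 + 4 in binary powers of 2.
So 4^588 ≡ 233 · 194 · 157 · 256 ≡ 64 (mod 589).
Since 64 ≠ 1, base 4 is a Fermat witness: 589 is composite.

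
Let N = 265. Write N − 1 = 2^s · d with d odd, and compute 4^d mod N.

265 − 1 = 264 = 2^3 · 33, so d = 33.
4^1 ≡ 4 (mod 265)
4^2 ≡ 4^2 = 16 ≡ 16 (mod 265)
4^4 ≡ 16^2 = 256 ≡ 256 (mod 265)
4^8 ≡ 256^2 = 65536 ≡ 81 (mod 265)
4^16 ≡ 81^2 = 6561 ≡ 201 (mod 265)
4^32 ≡ 201^2 = 40401 ≡ 121 (mod 265)
33 = 32 + 1 in binary powers of 2.
So 4^33 ≡ 121 · 4 ≡ 219 (mod 265).
Squaring chain: 219 → 261 → 16; never reaches −1, so base 4 is a Miller–Rabin witness that 265 is composite.

219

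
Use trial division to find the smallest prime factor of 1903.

11

1903 is odd.
Digit sum 13, not divisible by 3.
Ends in 3: not divisible by 5.
7: 1903 = 7·271 + 6
11: 1903 = 11·173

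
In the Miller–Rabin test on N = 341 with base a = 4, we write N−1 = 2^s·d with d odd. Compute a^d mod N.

341 − 1 = 340 = 2^2 · 85, so d = 85.
4^1 ≡ 4 (mod 341)
4^2 ≡ 4^2 = 16 ≡ 16 (mod 341)
4^4 ≡ 16^2 = 256 ≡ 256 (mod 341)
4^8 ≡ 256^2 = 65536 ≡ 64 (mod 341)
4^16 ≡ 64^2 = 4096 ≡ 4 (mod 341)
4^32 ≡ 4^2 = 16 ≡ 16 (mod 341)
4^64 ≡ 16^2 = 256 ≡ 256 (mod 341)
85 = 64 + 16 + 4 + 1 in binary powers of 2.
So 4^85 ≡ 256 · 4 · 256 · 4 ≡ 1 (mod 341).
Since 4^d ≡ 1 (mod 341), base 4 does not prove 341 composite.

1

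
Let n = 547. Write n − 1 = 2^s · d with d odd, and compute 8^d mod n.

546

547 − 1 = 546 = 2^1 · 273, so d = 273.
8^1 ≡ 8 (mod 547)
8^2 ≡ 8^2 = 64 ≡ 64 (mod 547)
8^4 ≡ 64^2 = 4096 ≡ 267 (mod 547)
8^8 ≡ 267^2 = 71289 ≡ 179 (mod 547)
8^16 ≡ 179^2 = 32041 ≡ 315 (mod 547)
8^32 ≡ 315^2 = 99225 ≡ 218 (mod 547)
8^64 ≡ 218^2 = 47524 ≡ 482 (mod 547)
8^128 ≡ 482^2 = 232324 ≡ 396 (mod 547)
8^256 ≡ 396^2 = 156816 ≡ 374 (mod 547)
273 = 256 + 16 + 1 in binary powers of 2.
So 8^273 ≡ 374 · 315 · 8 ≡ 546 (mod 547).
Since 8^d ≡ 546 (mod 547), base 8 does not prove 547 composite.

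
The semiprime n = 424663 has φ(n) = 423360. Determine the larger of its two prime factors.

673

φ(n) = (p−1)(q−1) = n − (p+q) + 1, so p + q = 424663 − 423360 + 1 = 1304.
p and q are the roots of t² − 1304t + 424663 = 0.
Discriminant: 1304² − 4·424663 = 1700416 − 1698652 = 1764; √1764 = 42.
q = (1304 − 42)/2 = 631, p = (1304 + 42)/2 = 673.
Check: 631 · 673 = 424663.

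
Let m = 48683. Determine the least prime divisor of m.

89

48683 is odd.
Digit sum 29, not divisible by 3.
Ends in 3: not divisible by 5.
7: 48683 = 7·6954 + 5
11: 48683 = 11·4425 + 8
13: 48683 = 13·3744 + 11
17: 48683 = 17·2863 + 12
19: 48683 = 19·2562 + 5
23: 48683 = 23·2116 + 15
29: 48683 = 29·1678 + 21
31: 48683 = 31·1570 + 13
37: 48683 = 37·1315 + 28
41: 48683 = 41·1187 + 16
43: 48683 = 43·1132 + 7
47: 48683 = 47·1035 + 38
53: 48683 = 53·918 + 29
59: 48683 = 59·825 + 8
61: 48683 = 61·798 + 5
67: 48683 = 67·726 + 41
71: 48683 = 71·685 + 48
73: 48683 = 73·666 + 65
79: 48683 = 79·616 + 19
83: 48683 = 83·586 + 45
89: 48683 = 89·547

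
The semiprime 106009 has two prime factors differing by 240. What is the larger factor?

467

Since p = q + 240, we have 106009 = q(q + 240), so q² + 240q − 106009 = 0.
Discriminant: 240² + 4·106009 = 57600 + 424036 = 481636; √481636 = 694.
q = (−240 + 694)/2 = 227, and p = q + 240 = 467.
Check: 227 · 467 = 106009.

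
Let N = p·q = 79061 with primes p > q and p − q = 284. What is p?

457

Since p = q + 284, we have 79061 = q(q + 284), so q² + 284q − 79061 = 0.
Discriminant: 284² + 4·79061 = 80656 + 316244 = 396900; √396900 = 630.
q = (−284 + 630)/2 = 173, and p = q + 284 = 457.
Check: 173 · 457 = 79061.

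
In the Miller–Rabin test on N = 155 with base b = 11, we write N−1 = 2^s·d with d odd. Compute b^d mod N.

155 − 1 = 154 = 2^1 · 77, so d = 77.
11^1 ≡ 11 (mod 155)
11^2 ≡ 11^2 = 121 ≡ 121 (mod 155)
11^4 ≡ 121^2 = 14641 ≡ 71 (mod 155)
11^8 ≡ 71^2 = 5041 ≡ 81 (mod 155)
11^16 ≡ 81^2 = 6561 ≡ 51 (mod 155)
11^32 ≡ 51^2 = 2601 ≡ 121 (mod 155)
11^64 ≡ 121^2 = 14641 ≡ 71 (mod 155)
77 = 64 + 8 + 4 + 1 in binary powers of 2.
So 11^77 ≡ 71 · 81 · 71 · 11 ≡ 96 (mod 155).
Squaring chain: 96; never reaches −1, so base 11 is a Miller–Rabin witness that 155 is composite.

96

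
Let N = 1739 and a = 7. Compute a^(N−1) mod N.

636

7^1 ≡ 7 (mod 1739)
7^2 ≡ 7^2 = 49 ≡ 49 (mod 1739)
7^4 ≡ 49^2 = 2401 ≡ 662 (mod 1739)
7^8 ≡ 662^2 = 438244 ≡ 16 (mod 1739)
7^16 ≡ 16^2 = 256 ≡ 256 (mod 1739)
7^32 ≡ 256^2 = 65536 ≡ 1193 (mod 1739)
7^64 ≡ 1193^2 = 1423249 ≡ 747 (mod 1739)
7^128 ≡ 747^2 = 558009 ≡ 1529 (mod 1739)
7^256 ≡ 1529^2 = 2337841 ≡ 625 (mod 1739)
7^512 ≡ 625^2 = 390625 ≡ 1089 (mod 1739)
7^1024 ≡ 1089^2 = 1185921 ≡ 1662 (mod 1739)
1738 = 1024 + 512 + 128 + 64 + 8 + 2 in binary powers of 2.
So 7^1738 ≡ 1662 · 1089 · 1529 · 747 · 16 · 49 ≡ 636 (mod 1739).
Since 636 ≠ 1, base 7 is a Fermat witness: 1739 is composite.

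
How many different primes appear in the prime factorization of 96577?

4

96577 = 13 · 7429
7429 = 17 · 437
437 = 19 · 23
96577 = 13 · 17 · 19 · 23, which has 4 distinct prime factors.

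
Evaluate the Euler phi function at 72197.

66528

Factor: 72197 = 23 · 43 · 73.
φ(72197) = (23−1) · (43−1) · (73−1) = 22 · 42 · 72 = 66528.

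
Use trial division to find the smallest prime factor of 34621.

89

34621 is odd.
Digit sum 16, not divisible by 3.
Ends in 1: not divisible by 5.
7: 34621 = 7·4945 + 6
11: 34621 = 11·3147 + 4
13: 34621 = 13·2663 + 2
17: 34621 = 17·2036 + 9
19: 34621 = 19·1822 + 3
23: 34621 = 23·1505 + 6
29: 34621 = 29·1193 + 24
31: 34621 = 31·1116 + 25
37: 34621 = 37·935 + 26
41: 34621 = 41·844 + 17
43: 34621 = 43·805 + 6
47: 34621 = 47·736 + 29
53: 34621 = 53·653 + 12
59: 34621 = 59·586 + 47
61: 34621 = 61·567 + 34
67: 34621 = 67·516 + 49
71: 34621 = 71·487 + 44
73: 34621 = 73·474 + 19
79: 34621 = 79·438 + 19
83: 34621 = 83·417 + 10
89: 34621 = 89·389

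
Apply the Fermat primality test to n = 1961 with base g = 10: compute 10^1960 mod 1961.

10^1 ≡ 10 (mod 1961)
10^2 ≡ 10^2 = 100 ≡ 100 (mod 1961)
10^4 ≡ 100^2 = 10000 ≡ 195 (mod 1961)
10^8 ≡ 195^2 = 38025 ≡ 766 (mod 1961)
10^16 ≡ 766^2 = 586756 ≡ 417 (mod 1961)
10^32 ≡ 417^2 = 173889 ≡ 1321 (mod 1961)
10^64 ≡ 1321^2 = 1745041 ≡ 1712 (mod 1961)
10^128 ≡ 1712^2 = 2930944 ≡ 1210 (mod 1961)
10^256 ≡ 1210^2 = 1464100 ≡ 1194 (mod 1961)
10^512 ≡ 1194^2 = 1425636 ≡ 1950 (mod 1961)
10^1024 ≡ 1950^2 = 3802500 ≡ 121 (mod 1961)
1960 = 1024 + 512 + 256 + 128 + 32 + 8 in binary powers of 2.
So 10^1960 ≡ 121 · 1950 · 1194 · 1210 · 1321 · 766 ≡ 121 (mod 1961).
Since 121 ≠ 1, base 10 is a Fermat witness: 1961 is composite.

121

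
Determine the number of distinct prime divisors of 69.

2

69 = 3 · 23
69 = 3 · 23, which has 2 distinct prime factors.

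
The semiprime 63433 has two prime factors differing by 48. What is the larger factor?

277

Since p = q + 48, we have 63433 = q(q + 48), so q² + 48q − 63433 = 0.
Discriminant: 48² + 4·63433 = 2304 + 253732 = 256036; √256036 = 506.
q = (−48 + 506)/2 = 229, and p = q + 48 = 277.
Check: 229 · 277 = 63433.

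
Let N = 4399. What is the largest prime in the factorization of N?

4399 = 53 · 83
83 is prime.
So 4399 = 53 · 83; the largest prime factor is 83.

83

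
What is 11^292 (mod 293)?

11^1 ≡ 11 (mod 293)
11^2 ≡ 11^2 = 121 ≡ 121 (mod 293)
11^4 ≡ 121^2 = 14641 ≡ 284 (mod 293)
11^8 ≡ 284^2 = 80656 ≡ 81 (mod 293)
11^16 ≡ 81^2 = 6561 ≡ 115 (mod 293)
11^32 ≡ 115^2 = 13225 ≡ 40 (mod 293)
11^64 ≡ 40^2 = 1600 ≡ 135 (mod 293)
11^128 ≡ 135^2 = 18225 ≡ 59 (mod 293)
11^256 ≡ 59^2 = 3481 ≡ 258 (mod 293)
292 = 256 + 32 + 4 in binary powers of 2.
So 11^292 ≡ 258 · 40 · 284 ≡ 1 (mod 293).
Since the result is 1, base 11 gives no evidence that 293 is composite.

1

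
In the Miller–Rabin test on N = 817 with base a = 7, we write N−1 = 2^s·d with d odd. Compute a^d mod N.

343

817 − 1 = 816 = 2^4 · 51, so d = 51.
7^1 ≡ 7 (mod 817)
7^2 ≡ 7^2 = 49 ≡ 49 (mod 817)
7^4 ≡ 49^2 = 2401 ≡ 767 (mod 817)
7^8 ≡ 767^2 = 588289 ≡ 49 (mod 817)
7^16 ≡ 49^2 = 2401 ≡ 767 (mod 817)
7^32 ≡ 767^2 = 588289 ≡ 49 (mod 817)
51 = 32 + 16 + 2 + 1 in binary powers of 2.
So 7^51 ≡ 49 · 767 · 49 · 7 ≡ 343 (mod 817).
Squaring chain: 343 → 1 → 1 → 1; never reaches −1, so base 7 is a Miller–Rabin witness that 817 is composite.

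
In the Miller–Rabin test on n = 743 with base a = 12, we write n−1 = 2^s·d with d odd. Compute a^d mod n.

743 − 1 = 742 = 2^1 · 371, so d = 371.
12^1 ≡ 12 (mod 743)
12^2 ≡ 12^2 = 144 ≡ 144 (mod 743)
12^4 ≡ 144^2 = 20736 ≡ 675 (mod 743)
12^8 ≡ 675^2 = 455625 ≡ 166 (mod 743)
12^16 ≡ 166^2 = 27556 ≡ 65 (mod 743)
12^32 ≡ 65^2 = 4225 ≡ 510 (mod 743)
12^64 ≡ 510^2 = 260100 ≡ 50 (mod 743)
12^128 ≡ 50^2 = 2500 ≡ 271 (mod 743)
12^256 ≡ 271^2 = 73441 ≡ 627 (mod 743)
371 = 256 + 64 + 32 + 16 + 2 + 1 in binary powers of 2.
So 12^371 ≡ 627 · 50 · 510 · 65 · 144 · 12 ≡ 1 (mod 743).
Since 12^d ≡ 1 (mod 743), base 12 does not prove 743 composite.

1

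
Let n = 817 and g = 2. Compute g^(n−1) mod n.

2^1 ≡ 2 (mod 817)
2^2 ≡ 2^2 = 4 ≡ 4 (mod 817)
2^4 ≡ 4^2 = 16 ≡ 16 (mod 817)
2^8 ≡ 16^2 = 256 ≡ 256 (mod 817)
2^16 ≡ 256^2 = 65536 ≡ 176 (mod 817)
2^32 ≡ 176^2 = 30976 ≡ 747 (mod 817)
2^64 ≡ 747^2 = 558009 ≡ 815 (mod 817)
2^128 ≡ 815^2 = 664225 ≡ 4 (mod 817)
2^256 ≡ 4^2 = 16 ≡ 16 (mod 817)
2^512 ≡ 16^2 = 256 ≡ 256 (mod 817)
816 = 512 + 256 + 32 + 16 in binary powers of 2.
So 2^816 ≡ 256 · 16 · 747 · 176 ≡ 102 (mod 817).
Since 102 ≠ 1, base 2 is a Fermat witness: 817 is composite.

102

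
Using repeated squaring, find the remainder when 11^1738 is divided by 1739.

1062

11^1 ≡ 11 (mod 1739)
11^2 ≡ 11^2 = 121 ≡ 121 (mod 1739)
11^4 ≡ 121^2 = 14641 ≡ 729 (mod 1739)
11^8 ≡ 729^2 = 531441 ≡ 1046 (mod 1739)
11^16 ≡ 1046^2 = 1094116 ≡ 285 (mod 1739)
11^32 ≡ 285^2 = 81225 ≡ 1231 (mod 1739)
11^64 ≡ 1231^2 = 1515361 ≡ 692 (mod 1739)
11^128 ≡ 692^2 = 478864 ≡ 639 (mod 1739)
11^256 ≡ 639^2 = 408321 ≡ 1395 (mod 1739)
11^512 ≡ 1395^2 = 1946025 ≡ 84 (mod 1739)
11^1024 ≡ 84^2 = 7056 ≡ 100 (mod 1739)
1738 = 1024 + 512 + 128 + 64 + 8 + 2 in binary powers of 2.
So 11^1738 ≡ 100 · 84 · 639 · 692 · 1046 · 121 ≡ 1062 (mod 1739).
Since 1062 ≠ 1, base 11 is a Fermat witness: 1739 is composite.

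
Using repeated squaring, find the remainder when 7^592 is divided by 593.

1

7^1 ≡ 7 (mod 593)
7^2 ≡ 7^2 = 49 ≡ 49 (mod 593)
7^4 ≡ 49^2 = 2401 ≡ 29 (mod 593)
7^8 ≡ 29^2 = 841 ≡ 248 (mod 593)
7^16 ≡ 248^2 = 61504 ≡ 425 (mod 593)
7^32 ≡ 425^2 = 180625 ≡ 353 (mod 593)
7^64 ≡ 353^2 = 124609 ≡ 79 (mod 593)
7^128 ≡ 79^2 = 6241 ≡ 311 (mod 593)
7^256 ≡ 311^2 = 96721 ≡ 62 (mod 593)
7^512 ≡ 62^2 = 3844 ≡ 286 (mod 593)
592 = 512 + 64 + 16 in binary powers of 2.
So 7^592 ≡ 286 · 79 · 425 ≡ 1 (mod 593).
Since the result is 1, base 7 gives no evidence that 593 is composite.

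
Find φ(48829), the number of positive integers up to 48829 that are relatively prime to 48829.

Factor: 48829 = 11 · 23 · 193.
φ(48829) = (11−1) · (23−1) · (193−1) = 10 · 22 · 192 = 42240.

42240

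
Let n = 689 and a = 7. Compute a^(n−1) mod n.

7^1 ≡ 7 (mod 689)
7^2 ≡ 7^2 = 49 ≡ 49 (mod 689)
7^4 ≡ 49^2 = 2401 ≡ 334 (mod 689)
7^8 ≡ 334^2 = 111556 ≡ 627 (mod 689)
7^16 ≡ 627^2 = 393129 ≡ 399 (mod 689)
7^32 ≡ 399^2 = 159201 ≡ 42 (mod 689)
7^64 ≡ 42^2 = 1764 ≡ 386 (mod 689)
7^128 ≡ 386^2 = 148996 ≡ 172 (mod 689)
7^256 ≡ 172^2 = 29584 ≡ 646 (mod 689)
7^512 ≡ 646^2 = 417316 ≡ 471 (mod 689)
688 = 512 + 128 + 32 + 16 in binary powers of 2.
So 7^688 ≡ 471 · 172 · 42 · 399 ≡ 386 (mod 689).
Since 386 ≠ 1, base 7 is a Fermat witness: 689 is composite.

386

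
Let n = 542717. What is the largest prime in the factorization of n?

61

542717 = 7 · 77531
77531 = 31 · 2501
2501 = 41 · 61
61 is prime.
So 542717 = 7 · 31 · 41 · 61; the largest prime factor is 61.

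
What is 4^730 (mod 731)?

4^1 ≡ 4 (mod 731)
4^2 ≡ 4^2 = 16 ≡ 16 (mod 731)
4^4 ≡ 16^2 = 256 ≡ 256 (mod 731)
4^8 ≡ 256^2 = 65536 ≡ 477 (mod 731)
4^16 ≡ 477^2 = 227529 ≡ 188 (mod 731)
4^32 ≡ 188^2 = 35344 ≡ 256 (mod 731)
4^64 ≡ 256^2 = 65536 ≡ 477 (mod 731)
4^128 ≡ 477^2 = 227529 ≡ 188 (mod 731)
4^256 ≡ 188^2 = 35344 ≡ 256 (mod 731)
4^512 ≡ 256^2 = 65536 ≡ 477 (mod 731)
730 = 512 + 128 + 64 + 16 + 8 + 2 in binary powers of 2.
So 4^730 ≡ 477 · 188 · 477 · 188 · 477 · 16 ≡ 16 (mod 731).
Since 16 ≠ 1, base 4 is a Fermat witness: 731 is composite.

16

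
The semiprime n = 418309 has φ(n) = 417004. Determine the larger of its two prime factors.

743

φ(n) = (p−1)(q−1) = n − (p+q) + 1, so p + q = 418309 − 417004 + 1 = 1306.
p and q are the roots of t² − 1306t + 418309 = 0.
Discriminant: 1306² − 4·418309 = 1705636 − 1673236 = 32400; √32400 = 180.
q = (1306 − 180)/2 = 563, p = (1306 + 180)/2 = 743.
Check: 563 · 743 = 418309.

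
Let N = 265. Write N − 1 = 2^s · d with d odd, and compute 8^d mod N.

58

265 − 1 = 264 = 2^3 · 33, so d = 33.
8^1 ≡ 8 (mod 265)
8^2 ≡ 8^2 = 64 ≡ 64 (mod 265)
8^4 ≡ 64^2 = 4096 ≡ 121 (mod 265)
8^8 ≡ 121^2 = 14641 ≡ 66 (mod 265)
8^16 ≡ 66^2 = 4356 ≡ 116 (mod 265)
8^32 ≡ 116^2 = 13456 ≡ 206 (mod 265)
33 = 32 + 1 in binary powers of 2.
So 8^33 ≡ 206 · 8 ≡ 58 (mod 265).
Squaring chain: 58 → 184 → 201; never reaches −1, so base 8 is a Miller–Rabin witness that 265 is composite.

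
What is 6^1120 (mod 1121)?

517

6^1 ≡ 6 (mod 1121)
6^2 ≡ 6^2 = 36 ≡ 36 (mod 1121)
6^4 ≡ 36^2 = 1296 ≡ 175 (mod 1121)
6^8 ≡ 175^2 = 30625 ≡ 358 (mod 1121)
6^16 ≡ 358^2 = 128164 ≡ 370 (mod 1121)
6^32 ≡ 370^2 = 136900 ≡ 138 (mod 1121)
6^64 ≡ 138^2 = 19044 ≡ 1108 (mod 1121)
6^128 ≡ 1108^2 = 1227664 ≡ 169 (mod 1121)
6^256 ≡ 169^2 = 28561 ≡ 536 (mod 1121)
6^512 ≡ 536^2 = 287296 ≡ 320 (mod 1121)
6^1024 ≡ 320^2 = 102400 ≡ 389 (mod 1121)
1120 = 1024 + 64 + 32 in binary powers of 2.
So 6^1120 ≡ 389 · 1108 · 138 ≡ 517 (mod 1121).
Since 517 ≠ 1, base 6 is a Fermat witness: 1121 is composite.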